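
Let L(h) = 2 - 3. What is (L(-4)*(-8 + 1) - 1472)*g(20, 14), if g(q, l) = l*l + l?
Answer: -307650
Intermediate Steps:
L(h) = -1
g(q, l) = l + l**2 (g(q, l) = l**2 + l = l + l**2)
(L(-4)*(-8 + 1) - 1472)*g(20, 14) = (-(-8 + 1) - 1472)*(14*(1 + 14)) = (-1*(-7) - 1472)*(14*15) = (7 - 1472)*210 = -1465*210 = -307650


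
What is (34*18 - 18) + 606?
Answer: 1200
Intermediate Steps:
(34*18 - 18) + 606 = (612 - 18) + 606 = 594 + 606 = 1200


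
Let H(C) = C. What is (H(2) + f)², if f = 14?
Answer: 256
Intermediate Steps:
(H(2) + f)² = (2 + 14)² = 16² = 256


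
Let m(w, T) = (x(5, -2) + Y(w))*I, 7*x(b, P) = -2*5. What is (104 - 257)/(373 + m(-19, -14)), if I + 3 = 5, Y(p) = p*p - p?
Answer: -119/879 ≈ -0.13538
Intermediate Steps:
Y(p) = p² - p
I = 2 (I = -3 + 5 = 2)
x(b, P) = -10/7 (x(b, P) = (-2*5)/7 = (⅐)*(-10) = -10/7)
m(w, T) = -20/7 + 2*w*(-1 + w) (m(w, T) = (-10/7 + w*(-1 + w))*2 = -20/7 + 2*w*(-1 + w))
(104 - 257)/(373 + m(-19, -14)) = (104 - 257)/(373 + (-20/7 + 2*(-19)*(-1 - 19))) = -153/(373 + (-20/7 + 2*(-19)*(-20))) = -153/(373 + (-20/7 + 760)) = -153/(373 + 5300/7) = -153/7911/7 = -153*7/7911 = -119/879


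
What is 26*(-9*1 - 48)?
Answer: -1482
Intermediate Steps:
26*(-9*1 - 48) = 26*(-9 - 48) = 26*(-57) = -1482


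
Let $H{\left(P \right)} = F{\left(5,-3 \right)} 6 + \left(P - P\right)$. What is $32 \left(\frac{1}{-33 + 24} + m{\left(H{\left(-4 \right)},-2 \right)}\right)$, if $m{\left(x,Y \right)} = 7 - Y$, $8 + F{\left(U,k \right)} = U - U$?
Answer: $\frac{2560}{9} \approx 284.44$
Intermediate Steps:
$F{\left(U,k \right)} = -8$ ($F{\left(U,k \right)} = -8 + \left(U - U\right) = -8 + 0 = -8$)
$H{\left(P \right)} = -48$ ($H{\left(P \right)} = \left(-8\right) 6 + \left(P - P\right) = -48 + 0 = -48$)
$32 \left(\frac{1}{-33 + 24} + m{\left(H{\left(-4 \right)},-2 \right)}\right) = 32 \left(\frac{1}{-33 + 24} + \left(7 - -2\right)\right) = 32 \left(\frac{1}{-9} + \left(7 + 2\right)\right) = 32 \left(- \frac{1}{9} + 9\right) = 32 \cdot \frac{80}{9} = \frac{2560}{9}$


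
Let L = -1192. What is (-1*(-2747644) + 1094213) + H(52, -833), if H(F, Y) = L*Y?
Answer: 4834793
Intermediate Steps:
H(F, Y) = -1192*Y
(-1*(-2747644) + 1094213) + H(52, -833) = (-1*(-2747644) + 1094213) - 1192*(-833) = (2747644 + 1094213) + 992936 = 3841857 + 992936 = 4834793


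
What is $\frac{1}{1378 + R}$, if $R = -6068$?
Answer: $- \frac{1}{4690} \approx -0.00021322$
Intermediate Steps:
$\frac{1}{1378 + R} = \frac{1}{1378 - 6068} = \frac{1}{-4690} = - \frac{1}{4690}$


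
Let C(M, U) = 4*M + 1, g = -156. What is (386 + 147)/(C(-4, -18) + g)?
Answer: -533/171 ≈ -3.1170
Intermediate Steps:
C(M, U) = 1 + 4*M
(386 + 147)/(C(-4, -18) + g) = (386 + 147)/((1 + 4*(-4)) - 156) = 533/((1 - 16) - 156) = 533/(-15 - 156) = 533/(-171) = 533*(-1/171) = -533/171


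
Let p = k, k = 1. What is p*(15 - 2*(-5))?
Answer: 25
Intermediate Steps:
p = 1
p*(15 - 2*(-5)) = 1*(15 - 2*(-5)) = 1*(15 + 10) = 1*25 = 25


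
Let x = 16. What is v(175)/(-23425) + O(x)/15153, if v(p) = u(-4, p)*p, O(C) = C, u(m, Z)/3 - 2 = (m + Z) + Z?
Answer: -110723132/14198361 ≈ -7.7983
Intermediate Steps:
u(m, Z) = 6 + 3*m + 6*Z (u(m, Z) = 6 + 3*((m + Z) + Z) = 6 + 3*((Z + m) + Z) = 6 + 3*(m + 2*Z) = 6 + (3*m + 6*Z) = 6 + 3*m + 6*Z)
v(p) = p*(-6 + 6*p) (v(p) = (6 + 3*(-4) + 6*p)*p = (6 - 12 + 6*p)*p = (-6 + 6*p)*p = p*(-6 + 6*p))
v(175)/(-23425) + O(x)/15153 = (6*175*(-1 + 175))/(-23425) + 16/15153 = (6*175*174)*(-1/23425) + 16*(1/15153) = 182700*(-1/23425) + 16/15153 = -7308/937 + 16/15153 = -110723132/14198361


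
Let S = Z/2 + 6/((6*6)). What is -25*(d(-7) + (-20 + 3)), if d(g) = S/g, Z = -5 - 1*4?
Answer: 8600/21 ≈ 409.52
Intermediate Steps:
Z = -9 (Z = -5 - 4 = -9)
S = -13/3 (S = -9/2 + 6/((6*6)) = -9*½ + 6/36 = -9/2 + 6*(1/36) = -9/2 + ⅙ = -13/3 ≈ -4.3333)
d(g) = -13/(3*g)
-25*(d(-7) + (-20 + 3)) = -25*(-13/3/(-7) + (-20 + 3)) = -25*(-13/3*(-⅐) - 17) = -25*(13/21 - 17) = -25*(-344/21) = 8600/21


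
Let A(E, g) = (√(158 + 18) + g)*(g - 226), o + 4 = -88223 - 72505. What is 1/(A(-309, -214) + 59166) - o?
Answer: 1886574866812079/11737394338 + 440*√11/5868697169 ≈ 1.6073e+5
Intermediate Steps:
o = -160732 (o = -4 + (-88223 - 72505) = -4 - 160728 = -160732)
A(E, g) = (-226 + g)*(g + 4*√11) (A(E, g) = (√176 + g)*(-226 + g) = (4*√11 + g)*(-226 + g) = (g + 4*√11)*(-226 + g) = (-226 + g)*(g + 4*√11))
1/(A(-309, -214) + 59166) - o = 1/(((-214)² - 904*√11 - 226*(-214) + 4*(-214)*√11) + 59166) - 1*(-160732) = 1/((45796 - 904*√11 + 48364 - 856*√11) + 59166) + 160732 = 1/((94160 - 1760*√11) + 59166) + 160732 = 1/(153326 - 1760*√11) + 160732 = 160732 + 1/(153326 - 1760*√11)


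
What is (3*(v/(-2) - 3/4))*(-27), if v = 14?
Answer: 2511/4 ≈ 627.75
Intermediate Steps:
(3*(v/(-2) - 3/4))*(-27) = (3*(14/(-2) - 3/4))*(-27) = (3*(14*(-½) - 3*¼))*(-27) = (3*(-7 - ¾))*(-27) = (3*(-31/4))*(-27) = -93/4*(-27) = 2511/4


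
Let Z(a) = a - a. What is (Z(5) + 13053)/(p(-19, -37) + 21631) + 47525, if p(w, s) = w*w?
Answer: 1045182853/21992 ≈ 47526.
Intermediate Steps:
p(w, s) = w**2
Z(a) = 0
(Z(5) + 13053)/(p(-19, -37) + 21631) + 47525 = (0 + 13053)/((-19)**2 + 21631) + 47525 = 13053/(361 + 21631) + 47525 = 13053/21992 + 47525 = 1045182853/21992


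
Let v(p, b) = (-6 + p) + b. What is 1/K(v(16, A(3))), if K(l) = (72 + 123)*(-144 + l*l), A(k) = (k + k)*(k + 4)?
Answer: 1/499200 ≈ 2.0032e-6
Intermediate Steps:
A(k) = 2*k*(4 + k) (A(k) = (2*k)*(4 + k) = 2*k*(4 + k))
v(p, b) = -6 + b + p
K(l) = -28080 + 195*l² (K(l) = 195*(-144 + l²) = -28080 + 195*l²)
1/K(v(16, A(3))) = 1/(-28080 + 195*(-6 + 2*3*(4 + 3) + 16)²) = 1/(-28080 + 195*(-6 + 2*3*7 + 16)²) = 1/(-28080 + 195*(-6 + 42 + 16)²) = 1/(-28080 + 195*52²) = 1/(-28080 + 195*2704) = 1/(-28080 + 527280) = 1/499200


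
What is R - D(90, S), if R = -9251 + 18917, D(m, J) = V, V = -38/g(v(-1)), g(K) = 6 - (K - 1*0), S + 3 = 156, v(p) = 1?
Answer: 48368/5 ≈ 9673.6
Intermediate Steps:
S = 153 (S = -3 + 156 = 153)
g(K) = 6 - K (g(K) = 6 - (K + 0) = 6 - K)
V = -38/5 (V = -38/(6 - 1*1) = -38/(6 - 1) = -38/5 ≈ -7.6000)
D(m, J) = -38/5
R = 9666
R - D(90, S) = 9666 - 1*(-38/5) = 9666 + 38/5 = 48368/5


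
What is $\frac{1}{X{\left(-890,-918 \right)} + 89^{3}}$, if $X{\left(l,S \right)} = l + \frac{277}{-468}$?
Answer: $\frac{468}{329508695} \approx 1.4203 \cdot 10^{-6}$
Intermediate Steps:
$X{\left(l,S \right)} = - \frac{277}{468} + l$ ($X{\left(l,S \right)} = l + 277 \left(- \frac{1}{468}\right) = l - \frac{277}{468} = - \frac{277}{468} + l$)
$\frac{1}{X{\left(-890,-918 \right)} + 89^{3}} = \frac{1}{\left(- \frac{277}{468} - 890\right) + 89^{3}} = \frac{1}{- \frac{416797}{468} + 704969} = \frac{1}{\frac{329508695}{468}} = \frac{468}{329508695}$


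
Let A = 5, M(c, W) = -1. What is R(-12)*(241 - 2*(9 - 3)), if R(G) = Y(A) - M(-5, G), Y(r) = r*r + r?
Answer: 7099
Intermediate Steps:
Y(r) = r + r**2 (Y(r) = r**2 + r = r + r**2)
R(G) = 31 (R(G) = 5*(1 + 5) - 1*(-1) = 5*6 + 1 = 30 + 1 = 31)
R(-12)*(241 - 2*(9 - 3)) = 31*(241 - 2*(9 - 3)) = 31*(241 - 2*6) = 31*(241 - 12) = 31*229 = 7099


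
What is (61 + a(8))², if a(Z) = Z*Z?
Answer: 15625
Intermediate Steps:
a(Z) = Z²
(61 + a(8))² = (61 + 8²)² = (61 + 64)² = 125² = 15625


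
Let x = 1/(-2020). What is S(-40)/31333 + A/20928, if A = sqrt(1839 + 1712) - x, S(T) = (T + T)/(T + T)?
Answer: 42305893/1324588788480 + sqrt(3551)/20928 ≈ 0.0028793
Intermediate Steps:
x = -1/2020 ≈ -0.00049505
S(T) = 1 (S(T) = (2*T)/((2*T)) = (2*T)*(1/(2*T)) = 1)
A = 1/2020 + sqrt(3551) (A = sqrt(1839 + 1712) - 1*(-1/2020) = sqrt(3551) + 1/2020 = 1/2020 + sqrt(3551) ≈ 59.591)
S(-40)/31333 + A/20928 = 1/31333 + (1/2020 + sqrt(3551))/20928 = 1*(1/31333) + (1/2020 + sqrt(3551))*(1/20928) = 1/31333 + (1/42274560 + sqrt(3551)/20928) = 42305893/1324588788480 + sqrt(3551)/20928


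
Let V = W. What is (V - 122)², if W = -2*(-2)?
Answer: 13924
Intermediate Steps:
W = 4
V = 4
(V - 122)² = (4 - 122)² = (-118)² = 13924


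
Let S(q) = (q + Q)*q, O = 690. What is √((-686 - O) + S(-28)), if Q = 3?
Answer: 26*I ≈ 26.0*I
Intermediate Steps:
S(q) = q*(3 + q) (S(q) = (q + 3)*q = (3 + q)*q = q*(3 + q))
√((-686 - O) + S(-28)) = √((-686 - 1*690) - 28*(3 - 28)) = √((-686 - 690) - 28*(-25)) = √(-1376 + 700) = √(-676) = 26*I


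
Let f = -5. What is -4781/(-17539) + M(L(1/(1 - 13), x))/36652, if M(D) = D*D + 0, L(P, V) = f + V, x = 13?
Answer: 44088927/160709857 ≈ 0.27434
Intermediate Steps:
L(P, V) = -5 + V
M(D) = D² (M(D) = D² + 0 = D²)
-4781/(-17539) + M(L(1/(1 - 13), x))/36652 = -4781/(-17539) + (-5 + 13)²/36652 = -4781*(-1/17539) + 8²*(1/36652) = 4781/17539 + 64*(1/36652) = 4781/17539 + 16/9163 = 44088927/160709857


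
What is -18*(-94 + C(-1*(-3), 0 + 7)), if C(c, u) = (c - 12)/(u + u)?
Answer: 11925/7 ≈ 1703.6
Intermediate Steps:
C(c, u) = (-12 + c)/(2*u) (C(c, u) = (-12 + c)/((2*u)) = (-12 + c)*(1/(2*u)) = (-12 + c)/(2*u))
-18*(-94 + C(-1*(-3), 0 + 7)) = -18*(-94 + (-12 - 1*(-3))/(2*(0 + 7))) = -18*(-94 + (½)*(-12 + 3)/7) = -18*(-94 + (½)*(⅐)*(-9)) = -18*(-94 - 9/14) = -18*(-1325/14) = 11925/7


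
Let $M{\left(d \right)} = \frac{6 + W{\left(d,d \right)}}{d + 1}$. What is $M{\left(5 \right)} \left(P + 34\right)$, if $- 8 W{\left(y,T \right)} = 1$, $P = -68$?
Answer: $- \frac{799}{24} \approx -33.292$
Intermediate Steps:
$W{\left(y,T \right)} = - \frac{1}{8}$ ($W{\left(y,T \right)} = \left(- \frac{1}{8}\right) 1 = - \frac{1}{8}$)
$M{\left(d \right)} = \frac{47}{8 \left(1 + d\right)}$ ($M{\left(d \right)} = \frac{6 - \frac{1}{8}}{d + 1} = \frac{47}{8 \left(1 + d\right)}$)
$M{\left(5 \right)} \left(P + 34\right) = \frac{47}{8 \left(1 + 5\right)} \left(-68 + 34\right) = \frac{47}{8 \cdot 6} \left(-34\right) = \frac{47}{8} \cdot \frac{1}{6} \left(-34\right) = \frac{47}{48} \left(-34\right) = - \frac{799}{24}$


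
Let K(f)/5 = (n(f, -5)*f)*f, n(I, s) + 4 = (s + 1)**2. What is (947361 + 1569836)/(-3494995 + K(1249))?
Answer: 2517197/90105065 ≈ 0.027936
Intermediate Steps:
n(I, s) = -4 + (1 + s)**2 (n(I, s) = -4 + (s + 1)**2 = -4 + (1 + s)**2)
K(f) = 60*f**2 (K(f) = 5*(((-4 + (1 - 5)**2)*f)*f) = 5*(((-4 + (-4)**2)*f)*f) = 5*(((-4 + 16)*f)*f) = 5*((12*f)*f) = 5*(12*f**2) = 60*f**2)
(947361 + 1569836)/(-3494995 + K(1249)) = (947361 + 1569836)/(-3494995 + 60*1249**2) = 2517197/(-3494995 + 60*1560001) = 2517197/(-3494995 + 93600060) = 2517197/90105065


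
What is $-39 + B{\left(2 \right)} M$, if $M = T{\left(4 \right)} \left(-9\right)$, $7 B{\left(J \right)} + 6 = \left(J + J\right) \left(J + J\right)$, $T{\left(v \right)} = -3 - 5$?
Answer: $\frac{447}{7} \approx 63.857$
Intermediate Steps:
$T{\left(v \right)} = -8$ ($T{\left(v \right)} = -3 - 5 = -8$)
$B{\left(J \right)} = - \frac{6}{7} + \frac{4 J^{2}}{7}$ ($B{\left(J \right)} = - \frac{6}{7} + \frac{\left(J + J\right) \left(J + J\right)}{7} = - \frac{6}{7} + \frac{2 J 2 J}{7} = - \frac{6}{7} + \frac{4 J^{2}}{7}$)
$M = 72$ ($M = \left(-8\right) \left(-9\right) = 72$)
$-39 + B{\left(2 \right)} M = -39 + \left(- \frac{6}{7} + \frac{4 \cdot 2^{2}}{7}\right) 72 = -39 + \left(- \frac{6}{7} + \frac{4}{7} \cdot 4\right) 72 = -39 + \left(- \frac{6}{7} + \frac{16}{7}\right) 72 = -39 + \frac{10}{7} \cdot 72 = -39 + \frac{720}{7} = \frac{447}{7}$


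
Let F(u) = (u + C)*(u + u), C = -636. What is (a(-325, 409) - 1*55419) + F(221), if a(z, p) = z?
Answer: -239174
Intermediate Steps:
F(u) = 2*u*(-636 + u) (F(u) = (u - 636)*(u + u) = (-636 + u)*(2*u) = 2*u*(-636 + u))
(a(-325, 409) - 1*55419) + F(221) = (-325 - 1*55419) + 2*221*(-636 + 221) = (-325 - 55419) + 2*221*(-415) = -55744 - 183430 = -239174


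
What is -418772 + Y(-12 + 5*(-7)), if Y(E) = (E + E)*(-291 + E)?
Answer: -387000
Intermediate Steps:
Y(E) = 2*E*(-291 + E) (Y(E) = (2*E)*(-291 + E) = 2*E*(-291 + E))
-418772 + Y(-12 + 5*(-7)) = -418772 + 2*(-12 + 5*(-7))*(-291 + (-12 + 5*(-7))) = -418772 + 2*(-12 - 35)*(-291 + (-12 - 35)) = -418772 + 2*(-47)*(-291 - 47) = -418772 + 2*(-47)*(-338) = -418772 + 31772 = -387000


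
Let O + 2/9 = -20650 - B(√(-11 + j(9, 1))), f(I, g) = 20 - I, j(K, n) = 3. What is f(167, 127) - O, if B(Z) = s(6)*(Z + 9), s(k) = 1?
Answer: 184610/9 + 2*I*√2 ≈ 20512.0 + 2.8284*I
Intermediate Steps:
B(Z) = 9 + Z (B(Z) = 1*(Z + 9) = 1*(9 + Z) = 9 + Z)
O = -185933/9 - 2*I*√2 (O = -2/9 + (-20650 - (9 + √(-11 + 3))) = -2/9 + (-20650 - (9 + √(-8))) = -2/9 + (-20650 - (9 + 2*I*√2)) = -2/9 + (-20650 + (-9 - 2*I*√2)) = -2/9 + (-20659 - 2*I*√2) = -185933/9 - 2*I*√2 ≈ -20659.0 - 2.8284*I)
f(167, 127) - O = (20 - 1*167) - (-185933/9 - 2*I*√2) = (20 - 167) + (185933/9 + 2*I*√2) = -147 + (185933/9 + 2*I*√2) = 184610/9 + 2*I*√2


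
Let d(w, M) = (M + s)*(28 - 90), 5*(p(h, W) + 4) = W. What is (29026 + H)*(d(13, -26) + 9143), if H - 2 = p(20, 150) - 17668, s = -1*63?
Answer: 166930146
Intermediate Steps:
s = -63
p(h, W) = -4 + W/5
d(w, M) = 3906 - 62*M (d(w, M) = (M - 63)*(28 - 90) = (-63 + M)*(-62) = 3906 - 62*M)
H = -17640 (H = 2 + ((-4 + (⅕)*150) - 17668) = 2 + ((-4 + 30) - 17668) = 2 + (26 - 17668) = 2 - 17642 = -17640)
(29026 + H)*(d(13, -26) + 9143) = (29026 - 17640)*((3906 - 62*(-26)) + 9143) = 11386*((3906 + 1612) + 9143) = 11386*(5518 + 9143) = 11386*14661 = 166930146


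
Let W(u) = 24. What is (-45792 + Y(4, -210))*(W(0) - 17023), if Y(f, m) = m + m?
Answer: 785557788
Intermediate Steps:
Y(f, m) = 2*m
(-45792 + Y(4, -210))*(W(0) - 17023) = (-45792 + 2*(-210))*(24 - 17023) = (-45792 - 420)*(-16999) = -46212*(-16999) = 785557788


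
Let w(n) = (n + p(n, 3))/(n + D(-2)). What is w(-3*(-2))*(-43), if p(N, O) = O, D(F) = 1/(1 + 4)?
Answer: -1935/31 ≈ -62.419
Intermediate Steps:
D(F) = 1/5
w(n) = (3 + n)/(1/5 + n) (w(n) = (n + 3)/(n + 1/5) = (3 + n)/(1/5 + n))
w(-3*(-2))*(-43) = (5*(3 - 3*(-2))/(1 + 5*(-3*(-2))))*(-43) = (5*(3 + 6)/(1 + 5*6))*(-43) = (5*9/(1 + 30))*(-43) = (5*9/31)*(-43) = (5*(1/31)*9)*(-43) = (45/31)*(-43) = -1935/31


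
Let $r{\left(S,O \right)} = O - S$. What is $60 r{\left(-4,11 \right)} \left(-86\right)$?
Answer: $-77400$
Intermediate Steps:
$60 r{\left(-4,11 \right)} \left(-86\right) = 60 \left(11 - -4\right) \left(-86\right) = 60 \left(11 + 4\right) \left(-86\right) = 60 \cdot 15 \left(-86\right) = 900 \left(-86\right) = -77400$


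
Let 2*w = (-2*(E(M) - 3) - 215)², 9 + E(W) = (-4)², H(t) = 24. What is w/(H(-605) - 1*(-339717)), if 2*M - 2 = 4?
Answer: 49729/679482 ≈ 0.073187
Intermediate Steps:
M = 3 (M = 1 + (½)*4 = 1 + 2 = 3)
E(W) = 7 (E(W) = -9 + (-4)² = -9 + 16 = 7)
w = 49729/2 (w = (-2*(7 - 3) - 215)²/2 = (-2*4 - 215)²/2 = (-8 - 215)²/2 = (½)*(-223)² = (½)*49729 = 49729/2 ≈ 24865.)
w/(H(-605) - 1*(-339717)) = 49729/(2*(24 - 1*(-339717))) = 49729/(2*(24 + 339717)) = (49729/2)/339741 = (49729/2)*(1/339741) = 49729/679482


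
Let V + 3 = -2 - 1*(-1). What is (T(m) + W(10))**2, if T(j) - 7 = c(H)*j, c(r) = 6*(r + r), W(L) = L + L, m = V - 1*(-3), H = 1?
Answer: 225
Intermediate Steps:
V = -4 (V = -3 + (-2 - 1*(-1)) = -3 + (-2 + 1) = -3 - 1 = -4)
m = -1 (m = -4 - 1*(-3) = -4 + 3 = -1)
W(L) = 2*L
c(r) = 12*r (c(r) = 6*(2*r) = 12*r)
T(j) = 7 + 12*j (T(j) = 7 + (12*1)*j = 7 + 12*j)
(T(m) + W(10))**2 = ((7 + 12*(-1)) + 2*10)**2 = ((7 - 12) + 20)**2 = (-5 + 20)**2 = 15**2 = 225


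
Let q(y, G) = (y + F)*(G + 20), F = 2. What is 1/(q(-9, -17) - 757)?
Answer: -1/778 ≈ -0.0012853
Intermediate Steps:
q(y, G) = (2 + y)*(20 + G) (q(y, G) = (y + 2)*(G + 20) = (2 + y)*(20 + G))
1/(q(-9, -17) - 757) = 1/((40 + 2*(-17) + 20*(-9) - 17*(-9)) - 757) = 1/((40 - 34 - 180 + 153) - 757) = 1/(-21 - 757) = 1/(-778) = -1/778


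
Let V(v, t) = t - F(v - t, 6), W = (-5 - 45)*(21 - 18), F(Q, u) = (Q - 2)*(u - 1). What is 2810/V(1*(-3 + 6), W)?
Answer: -562/181 ≈ -3.1050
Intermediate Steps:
F(Q, u) = (-1 + u)*(-2 + Q) (F(Q, u) = (-2 + Q)*(-1 + u) = (-1 + u)*(-2 + Q))
W = -150 (W = -50*3 = -150)
V(v, t) = 10 - 5*v + 6*t (V(v, t) = t - (2 - (v - t) - 2*6 + (v - t)*6) = t - (2 + (t - v) - 12 + (-6*t + 6*v)) = t - (-10 - 5*t + 5*v) = t + (10 - 5*v + 5*t) = 10 - 5*v + 6*t)
2810/V(1*(-3 + 6), W) = 2810/(10 - 5*(-3 + 6) + 6*(-150)) = 2810/(10 - 5*3 - 900) = 2810/(10 - 15 - 900) = 2810/(-905) = 2810*(-1/905) = -562/181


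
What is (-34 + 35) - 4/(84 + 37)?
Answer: 117/121 ≈ 0.96694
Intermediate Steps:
(-34 + 35) - 4/(84 + 37) = 1 - 4/121 = 117/121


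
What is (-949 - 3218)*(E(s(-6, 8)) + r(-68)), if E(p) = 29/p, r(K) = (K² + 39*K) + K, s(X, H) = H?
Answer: -63592587/8 ≈ -7.9491e+6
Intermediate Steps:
r(K) = K² + 40*K
(-949 - 3218)*(E(s(-6, 8)) + r(-68)) = (-949 - 3218)*(29/8 - 68*(40 - 68)) = -4167*(29*(⅛) - 68*(-28)) = -4167*(29/8 + 1904) = -4167*15261/8 = -63592587/8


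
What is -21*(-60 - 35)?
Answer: 1995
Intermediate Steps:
-21*(-60 - 35) = -21*(-95) = 1995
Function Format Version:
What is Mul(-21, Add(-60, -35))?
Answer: 1995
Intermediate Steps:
Mul(-21, Add(-60, -35)) = Mul(-21, -95) = 1995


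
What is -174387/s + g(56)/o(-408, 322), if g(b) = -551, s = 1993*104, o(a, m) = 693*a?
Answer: -3074541941/3662807148 ≈ -0.83939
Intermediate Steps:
s = 207272
-174387/s + g(56)/o(-408, 322) = -174387/207272 - 551/(693*(-408)) = -174387*1/207272 - 551/(-282744) = -174387/207272 - 551*(-1/282744) = -174387/207272 + 551/282744 = -3074541941/3662807148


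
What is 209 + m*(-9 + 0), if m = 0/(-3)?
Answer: 209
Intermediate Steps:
m = 0 (m = 0*(-⅓) = 0)
209 + m*(-9 + 0) = 209 + 0*(-9 + 0) = 209 + 0*(-9) = 209 + 0 = 209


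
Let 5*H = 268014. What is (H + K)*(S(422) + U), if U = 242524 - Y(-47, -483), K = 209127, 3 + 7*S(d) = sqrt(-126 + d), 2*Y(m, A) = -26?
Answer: 2230255471644/35 + 2627298*sqrt(74)/35 ≈ 6.3722e+10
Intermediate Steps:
H = 268014/5 (H = (1/5)*268014 = 268014/5 ≈ 53603.)
Y(m, A) = -13 (Y(m, A) = (1/2)*(-26) = -13)
S(d) = -3/7 + sqrt(-126 + d)/7
U = 242537 (U = 242524 - 1*(-13) = 242524 + 13 = 242537)
(H + K)*(S(422) + U) = (268014/5 + 209127)*((-3/7 + sqrt(-126 + 422)/7) + 242537) = 1313649*((-3/7 + sqrt(296)/7) + 242537)/5 = 1313649*((-3/7 + (2*sqrt(74))/7) + 242537)/5 = 1313649*((-3/7 + 2*sqrt(74)/7) + 242537)/5 = 1313649*(1697756/7 + 2*sqrt(74)/7)/5 = 2230255471644/35 + 2627298*sqrt(74)/35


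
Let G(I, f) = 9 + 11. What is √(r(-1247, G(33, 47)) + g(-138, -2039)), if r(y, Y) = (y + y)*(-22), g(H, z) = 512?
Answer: 2*√13845 ≈ 235.33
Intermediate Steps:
G(I, f) = 20
r(y, Y) = -44*y (r(y, Y) = (2*y)*(-22) = -44*y)
√(r(-1247, G(33, 47)) + g(-138, -2039)) = √(-44*(-1247) + 512) = √(54868 + 512) = √55380 = 2*√13845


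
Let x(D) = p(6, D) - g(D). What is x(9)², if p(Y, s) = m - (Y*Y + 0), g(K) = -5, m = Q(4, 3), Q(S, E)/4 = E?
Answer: 361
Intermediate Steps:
Q(S, E) = 4*E
m = 12 (m = 4*3 = 12)
p(Y, s) = 12 - Y² (p(Y, s) = 12 - (Y*Y + 0) = 12 - (Y² + 0) = 12 - Y²)
x(D) = -19 (x(D) = (12 - 1*6²) - 1*(-5) = (12 - 1*36) + 5 = (12 - 36) + 5 = -24 + 5 = -19)
x(9)² = (-19)² = 361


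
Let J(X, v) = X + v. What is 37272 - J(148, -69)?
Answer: 37193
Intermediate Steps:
37272 - J(148, -69) = 37272 - (148 - 69) = 37272 - 1*79 = 37272 - 79 = 37193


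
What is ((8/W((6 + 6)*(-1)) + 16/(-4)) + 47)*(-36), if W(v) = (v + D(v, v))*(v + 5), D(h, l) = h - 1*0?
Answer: -10848/7 ≈ -1549.7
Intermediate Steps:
D(h, l) = h (D(h, l) = h + 0 = h)
W(v) = 2*v*(5 + v) (W(v) = (v + v)*(v + 5) = (2*v)*(5 + v) = 2*v*(5 + v))
((8/W((6 + 6)*(-1)) + 16/(-4)) + 47)*(-36) = ((8/((2*((6 + 6)*(-1))*(5 + (6 + 6)*(-1)))) + 16/(-4)) + 47)*(-36) = ((8/((2*(12*(-1))*(5 + 12*(-1)))) + 16*(-¼)) + 47)*(-36) = ((8/((2*(-12)*(5 - 12))) - 4) + 47)*(-36) = ((8/((2*(-12)*(-7))) - 4) + 47)*(-36) = ((8/168 - 4) + 47)*(-36) = ((8*(1/168) - 4) + 47)*(-36) = ((1/21 - 4) + 47)*(-36) = (-83/21 + 47)*(-36) = (904/21)*(-36) = -10848/7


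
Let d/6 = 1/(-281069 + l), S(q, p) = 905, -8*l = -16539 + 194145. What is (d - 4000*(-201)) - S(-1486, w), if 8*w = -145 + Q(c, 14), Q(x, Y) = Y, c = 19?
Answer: 974217679481/1213079 ≈ 8.0310e+5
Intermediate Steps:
l = -88803/4 (l = -(-16539 + 194145)/8 = -⅛*177606 = -88803/4 ≈ -22201.)
w = -131/8 (w = (-145 + 14)/8 = (⅛)*(-131) = -131/8 ≈ -16.375)
d = -24/1213079 (d = 6/(-281069 - 88803/4) = 6/(-1213079/4) = 6*(-4/1213079) = -24/1213079 ≈ -1.9784e-5)
(d - 4000*(-201)) - S(-1486, w) = (-24/1213079 - 4000*(-201)) - 1*905 = (-24/1213079 - 1*(-804000)) - 905 = (-24/1213079 + 804000) - 905 = 975315515976/1213079 - 905 = 974217679481/1213079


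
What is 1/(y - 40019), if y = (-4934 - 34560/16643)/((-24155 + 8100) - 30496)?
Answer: -774748293/31004569786445 ≈ -2.4988e-5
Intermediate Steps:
y = 82151122/774748293 (y = (-4934 - 34560*1/16643)/(-16055 - 30496) = (-4934 - 34560/16643)/(-46551) = -82151122/16643*(-1/46551) = 82151122/774748293 ≈ 0.10604)
1/(y - 40019) = 1/(82151122/774748293 - 40019) = 1/(-31004569786445/774748293) = -774748293/31004569786445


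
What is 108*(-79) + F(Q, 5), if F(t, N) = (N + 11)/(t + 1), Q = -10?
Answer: -76804/9 ≈ -8533.8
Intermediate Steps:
F(t, N) = (11 + N)/(1 + t)
108*(-79) + F(Q, 5) = 108*(-79) + (11 + 5)/(1 - 10) = -8532 + 16/(-9) = -8532 - 1/9*16 = -8532 - 16/9 = -76804/9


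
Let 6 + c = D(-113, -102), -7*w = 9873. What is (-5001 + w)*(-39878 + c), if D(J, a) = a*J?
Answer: 1272707040/7 ≈ 1.8182e+8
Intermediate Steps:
w = -9873/7 (w = -1/7*9873 = -9873/7 ≈ -1410.4)
D(J, a) = J*a
c = 11520 (c = -6 - 113*(-102) = -6 + 11526 = 11520)
(-5001 + w)*(-39878 + c) = (-5001 - 9873/7)*(-39878 + 11520) = -44880/7*(-28358) = 1272707040/7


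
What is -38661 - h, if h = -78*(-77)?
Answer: -44667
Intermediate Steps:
h = 6006
-38661 - h = -38661 - 1*6006 = -38661 - 6006 = -44667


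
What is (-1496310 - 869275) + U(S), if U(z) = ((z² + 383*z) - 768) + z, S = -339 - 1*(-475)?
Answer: -2295633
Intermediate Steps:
S = 136 (S = -339 + 475 = 136)
U(z) = -768 + z² + 384*z (U(z) = (-768 + z² + 383*z) + z = -768 + z² + 384*z)
(-1496310 - 869275) + U(S) = (-1496310 - 869275) + (-768 + 136² + 384*136) = -2365585 + (-768 + 18496 + 52224) = -2365585 + 69952 = -2295633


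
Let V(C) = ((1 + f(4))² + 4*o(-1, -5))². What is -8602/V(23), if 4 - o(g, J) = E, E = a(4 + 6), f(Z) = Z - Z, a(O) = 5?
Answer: -8602/9 ≈ -955.78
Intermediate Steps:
f(Z) = 0
E = 5
o(g, J) = -1 (o(g, J) = 4 - 1*5 = 4 - 5 = -1)
V(C) = 9 (V(C) = ((1 + 0)² + 4*(-1))² = (1² - 4)² = (1 - 4)² = (-3)² = 9)
-8602/V(23) = -8602/9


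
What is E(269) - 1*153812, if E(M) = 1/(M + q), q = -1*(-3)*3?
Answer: -42759735/278 ≈ -1.5381e+5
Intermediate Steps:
q = 9 (q = 3*3 = 9)
E(M) = 1/(9 + M) (E(M) = 1/(M + 9) = 1/(9 + M))
E(269) - 1*153812 = 1/(9 + 269) - 1*153812 = 1/278 - 153812 = -42759735/278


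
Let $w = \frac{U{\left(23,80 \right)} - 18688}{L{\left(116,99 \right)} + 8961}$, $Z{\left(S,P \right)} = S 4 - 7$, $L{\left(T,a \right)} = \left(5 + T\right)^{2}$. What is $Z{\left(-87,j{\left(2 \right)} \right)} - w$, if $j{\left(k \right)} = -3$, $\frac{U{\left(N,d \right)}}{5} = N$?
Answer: $- \frac{8360137}{23602} \approx -354.21$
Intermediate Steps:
$U{\left(N,d \right)} = 5 N$
$Z{\left(S,P \right)} = -7 + 4 S$ ($Z{\left(S,P \right)} = 4 S - 7 = -7 + 4 S$)
$w = - \frac{18573}{23602}$ ($w = \frac{5 \cdot 23 - 18688}{\left(5 + 116\right)^{2} + 8961} = \frac{115 - 18688}{121^{2} + 8961} = - \frac{18573}{14641 + 8961} = - \frac{18573}{23602} \approx -0.78692$)
$Z{\left(-87,j{\left(2 \right)} \right)} - w = \left(-7 + 4 \left(-87\right)\right) - - \frac{18573}{23602} = \left(-7 - 348\right) + \frac{18573}{23602} = -355 + \frac{18573}{23602} = - \frac{8360137}{23602}$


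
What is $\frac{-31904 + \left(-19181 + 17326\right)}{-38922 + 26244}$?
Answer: $\frac{11253}{4226} \approx 2.6628$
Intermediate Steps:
$\frac{-31904 + \left(-19181 + 17326\right)}{-38922 + 26244} = \frac{-31904 - 1855}{-12678} = \left(-33759\right) \left(- \frac{1}{12678}\right) = \frac{11253}{4226}$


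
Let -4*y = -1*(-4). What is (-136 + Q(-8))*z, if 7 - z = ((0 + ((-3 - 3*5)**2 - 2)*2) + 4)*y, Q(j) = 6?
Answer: -85150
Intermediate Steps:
y = -1 (y = -(-1)*(-4)/4 = -1/4*4 = -1)
z = 655 (z = 7 - ((0 + ((-3 - 3*5)**2 - 2)*2) + 4)*(-1) = 7 - ((0 + ((-3 - 15)**2 - 2)*2) + 4)*(-1) = 7 - ((0 + ((-18)**2 - 2)*2) + 4)*(-1) = 7 - ((0 + (324 - 2)*2) + 4)*(-1) = 7 - ((0 + 322*2) + 4)*(-1) = 7 - ((0 + 644) + 4)*(-1) = 7 - (644 + 4)*(-1) = 7 - 648*(-1) = 7 - 1*(-648) = 7 + 648 = 655)
(-136 + Q(-8))*z = (-136 + 6)*655 = -130*655 = -85150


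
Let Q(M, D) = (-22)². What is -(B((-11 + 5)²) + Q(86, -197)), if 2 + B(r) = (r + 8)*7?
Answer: -790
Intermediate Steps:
Q(M, D) = 484
B(r) = 54 + 7*r (B(r) = -2 + (r + 8)*7 = -2 + (8 + r)*7 = -2 + (56 + 7*r) = 54 + 7*r)
-(B((-11 + 5)²) + Q(86, -197)) = -((54 + 7*(-11 + 5)²) + 484) = -((54 + 7*(-6)²) + 484) = -((54 + 7*36) + 484) = -((54 + 252) + 484) = -(306 + 484) = -1*790 = -790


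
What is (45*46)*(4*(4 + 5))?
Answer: 74520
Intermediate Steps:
(45*46)*(4*(4 + 5)) = 2070*(4*9) = 2070*36 = 74520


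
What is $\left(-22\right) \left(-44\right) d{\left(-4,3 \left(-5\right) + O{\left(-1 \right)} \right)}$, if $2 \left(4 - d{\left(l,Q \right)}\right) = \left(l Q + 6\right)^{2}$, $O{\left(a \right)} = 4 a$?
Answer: $-3250544$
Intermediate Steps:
$d{\left(l,Q \right)} = 4 - \frac{\left(6 + Q l\right)^{2}}{2}$ ($d{\left(l,Q \right)} = 4 - \frac{\left(l Q + 6\right)^{2}}{2} = 4 - \frac{\left(Q l + 6\right)^{2}}{2} = 4 - \frac{\left(6 + Q l\right)^{2}}{2}$)
$\left(-22\right) \left(-44\right) d{\left(-4,3 \left(-5\right) + O{\left(-1 \right)} \right)} = \left(-22\right) \left(-44\right) \left(4 - \frac{\left(6 + \left(3 \left(-5\right) + 4 \left(-1\right)\right) \left(-4\right)\right)^{2}}{2}\right) = 968 \left(4 - \frac{\left(6 + \left(-15 - 4\right) \left(-4\right)\right)^{2}}{2}\right) = 968 \left(4 - \frac{\left(6 - -76\right)^{2}}{2}\right) = 968 \left(4 - \frac{\left(6 + 76\right)^{2}}{2}\right) = 968 \left(4 - \frac{82^{2}}{2}\right) = 968 \left(4 - 3362\right) = 968 \left(-3358\right) = -3250544$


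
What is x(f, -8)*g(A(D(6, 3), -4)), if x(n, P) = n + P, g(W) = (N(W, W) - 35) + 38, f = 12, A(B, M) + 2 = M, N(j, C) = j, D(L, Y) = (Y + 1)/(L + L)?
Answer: -12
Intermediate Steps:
D(L, Y) = (1 + Y)/(2*L) (D(L, Y) = (1 + Y)/((2*L)) = (1 + Y)*(1/(2*L)) = (1 + Y)/(2*L))
A(B, M) = -2 + M
g(W) = 3 + W (g(W) = (W - 35) + 38 = (-35 + W) + 38 = 3 + W)
x(n, P) = P + n
x(f, -8)*g(A(D(6, 3), -4)) = (-8 + 12)*(3 + (-2 - 4)) = 4*(3 - 6) = 4*(-3) = -12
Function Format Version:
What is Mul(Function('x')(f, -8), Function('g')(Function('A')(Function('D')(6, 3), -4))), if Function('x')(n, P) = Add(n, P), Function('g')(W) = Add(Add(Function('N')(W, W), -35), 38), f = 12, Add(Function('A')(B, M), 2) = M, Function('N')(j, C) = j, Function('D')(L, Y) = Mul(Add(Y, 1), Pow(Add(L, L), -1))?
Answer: -12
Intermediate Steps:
Function('D')(L, Y) = Mul(Rational(1, 2), Pow(L, -1), Add(1, Y)) (Function('D')(L, Y) = Mul(Add(1, Y), Pow(Mul(2, L), -1)) = Mul(Add(1, Y), Mul(Rational(1, 2), Pow(L, -1))) = Mul(Rational(1, 2), Pow(L, -1), Add(1, Y)))
Function('A')(B, M) = Add(-2, M)
Function('g')(W) = Add(3, W) (Function('g')(W) = Add(Add(W, -35), 38) = Add(Add(-35, W), 38) = Add(3, W))
Function('x')(n, P) = Add(P, n)
Mul(Function('x')(f, -8), Function('g')(Function('A')(Function('D')(6, 3), -4))) = Mul(Add(-8, 12), Add(3, Add(-2, -4))) = Mul(4, Add(3, -6)) = Mul(4, -3) = -12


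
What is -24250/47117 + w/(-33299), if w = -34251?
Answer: 115186231/224135569 ≈ 0.51391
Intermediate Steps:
-24250/47117 + w/(-33299) = -24250/47117 - 34251/(-33299) = -24250*1/47117 - 34251*(-1/33299) = -24250/47117 + 4893/4757 = 115186231/224135569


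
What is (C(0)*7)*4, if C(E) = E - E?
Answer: 0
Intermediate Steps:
C(E) = 0
(C(0)*7)*4 = (0*7)*4 = 0*4 = 0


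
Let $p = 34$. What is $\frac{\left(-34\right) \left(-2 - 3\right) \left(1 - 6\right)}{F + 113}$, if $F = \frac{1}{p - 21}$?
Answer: $- \frac{1105}{147} \approx -7.517$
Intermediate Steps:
$F = \frac{1}{13}$ ($F = \frac{1}{34 - 21} = \frac{1}{13} \approx 0.076923$)
$\frac{\left(-34\right) \left(-2 - 3\right) \left(1 - 6\right)}{F + 113} = \frac{\left(-34\right) \left(-2 - 3\right) \left(1 - 6\right)}{\frac{1}{13} + 113} = \frac{\left(-34\right) \left(\left(-5\right) \left(-5\right)\right)}{\frac{1470}{13}} = \frac{13 \left(\left(-34\right) 25\right)}{1470} = \frac{13}{1470} \left(-850\right) = - \frac{1105}{147}$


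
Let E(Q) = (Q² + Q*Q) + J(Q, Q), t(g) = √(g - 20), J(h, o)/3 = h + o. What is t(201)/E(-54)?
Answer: √181/5508 ≈ 0.0024426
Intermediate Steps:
J(h, o) = 3*h + 3*o (J(h, o) = 3*(h + o) = 3*h + 3*o)
t(g) = √(-20 + g)
E(Q) = 2*Q² + 6*Q (E(Q) = (Q² + Q*Q) + (3*Q + 3*Q) = (Q² + Q²) + 6*Q = 2*Q² + 6*Q)
t(201)/E(-54) = √(-20 + 201)/((2*(-54)*(3 - 54))) = √181/((2*(-54)*(-51))) = √181/5508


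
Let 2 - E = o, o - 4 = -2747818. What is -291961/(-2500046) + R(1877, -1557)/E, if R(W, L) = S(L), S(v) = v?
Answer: 399181267777/3434833199768 ≈ 0.11622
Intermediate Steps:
o = -2747814 (o = 4 - 2747818 = -2747814)
E = 2747816 (E = 2 - 1*(-2747814) = 2 + 2747814 = 2747816)
R(W, L) = L
-291961/(-2500046) + R(1877, -1557)/E = -291961/(-2500046) - 1557/2747816 = -291961*(-1/2500046) - 1557*1/2747816 = 291961/2500046 - 1557/2747816 = 399181267777/3434833199768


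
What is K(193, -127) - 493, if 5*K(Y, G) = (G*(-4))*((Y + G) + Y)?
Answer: 129107/5 ≈ 25821.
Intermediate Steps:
K(Y, G) = -4*G*(G + 2*Y)/5 (K(Y, G) = ((G*(-4))*((Y + G) + Y))/5 = ((-4*G)*((G + Y) + Y))/5 = ((-4*G)*(G + 2*Y))/5 = (-4*G*(G + 2*Y))/5 = -4*G*(G + 2*Y)/5)
K(193, -127) - 493 = -4/5*(-127)*(-127 + 2*193) - 493 = -4/5*(-127)*(-127 + 386) - 493 = -4/5*(-127)*259 - 493 = 131572/5 - 493 = 129107/5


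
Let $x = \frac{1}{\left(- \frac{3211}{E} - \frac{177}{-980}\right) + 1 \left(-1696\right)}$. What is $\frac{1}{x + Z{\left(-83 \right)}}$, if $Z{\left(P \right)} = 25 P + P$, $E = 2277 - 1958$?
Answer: $- \frac{533293837}{1150848412866} \approx -0.00046339$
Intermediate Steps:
$E = 319$
$Z{\left(P \right)} = 26 P$
$x = - \frac{312620}{533293837}$ ($x = \frac{1}{\left(- \frac{3211}{319} - \frac{177}{-980}\right) + 1 \left(-1696\right)} = \frac{1}{\left(\left(-3211\right) \frac{1}{319} - - \frac{177}{980}\right) - 1696} = \frac{1}{\left(- \frac{3211}{319} + \frac{177}{980}\right) - 1696} = \frac{1}{- \frac{3090317}{312620} - 1696} = \frac{1}{- \frac{533293837}{312620}} = - \frac{312620}{533293837} \approx -0.00058621$)
$\frac{1}{x + Z{\left(-83 \right)}} = \frac{1}{- \frac{312620}{533293837} + 26 \left(-83\right)} = \frac{1}{- \frac{312620}{533293837} - 2158} = \frac{1}{- \frac{1150848412866}{533293837}} = - \frac{533293837}{1150848412866}$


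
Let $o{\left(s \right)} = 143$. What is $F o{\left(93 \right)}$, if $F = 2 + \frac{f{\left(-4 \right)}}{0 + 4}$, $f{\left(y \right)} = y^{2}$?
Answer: $858$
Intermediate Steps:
$F = 6$ ($F = 2 + \frac{\left(-4\right)^{2}}{0 + 4} = 2 + \frac{1}{4} \cdot 16 = 2 + 4 = 6$)
$F o{\left(93 \right)} = 6 \cdot 143 = 858$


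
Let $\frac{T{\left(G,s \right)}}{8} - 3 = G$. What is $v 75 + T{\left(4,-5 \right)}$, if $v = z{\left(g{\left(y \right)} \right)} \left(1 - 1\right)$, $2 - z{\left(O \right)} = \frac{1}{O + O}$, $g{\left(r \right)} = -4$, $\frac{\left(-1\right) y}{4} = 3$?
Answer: $56$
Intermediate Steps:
$y = -12$ ($y = \left(-4\right) 3 = -12$)
$z{\left(O \right)} = 2 - \frac{1}{2 O}$ ($z{\left(O \right)} = 2 - \frac{1}{O + O} = 2 - \frac{1}{2 O}$)
$T{\left(G,s \right)} = 24 + 8 G$
$v = 0$ ($v = \left(2 - \frac{1}{2 \left(-4\right)}\right) \left(1 - 1\right) = \left(2 - - \frac{1}{8}\right) \left(1 - 1\right) = \left(2 + \frac{1}{8}\right) 0 = \frac{17}{8} \cdot 0 = 0$)
$v 75 + T{\left(4,-5 \right)} = 0 \cdot 75 + \left(24 + 8 \cdot 4\right) = 0 + \left(24 + 32\right) = 0 + 56 = 56$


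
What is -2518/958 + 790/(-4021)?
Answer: -5440849/1926059 ≈ -2.8249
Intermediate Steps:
-2518/958 + 790/(-4021) = -2518*1/958 + 790*(-1/4021) = -1259/479 - 790/4021 = -5440849/1926059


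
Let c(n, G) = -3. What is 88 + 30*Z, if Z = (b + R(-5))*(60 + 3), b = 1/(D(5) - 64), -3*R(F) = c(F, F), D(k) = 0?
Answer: 62351/32 ≈ 1948.5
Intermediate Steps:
R(F) = 1 (R(F) = -⅓*(-3) = 1)
b = -1/64 (b = 1/(0 - 64) = 1/(-64) = -1/64 ≈ -0.015625)
Z = 3969/64 (Z = (-1/64 + 1)*(60 + 3) = (63/64)*63 = 3969/64 ≈ 62.016)
88 + 30*Z = 88 + 30*(3969/64) = 88 + 59535/32 = 62351/32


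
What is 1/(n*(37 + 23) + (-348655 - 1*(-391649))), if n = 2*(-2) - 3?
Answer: 1/42574 ≈ 2.3489e-5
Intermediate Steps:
n = -7 (n = -4 - 3 = -7)
1/(n*(37 + 23) + (-348655 - 1*(-391649))) = 1/(-7*(37 + 23) + (-348655 - 1*(-391649))) = 1/(-7*60 + (-348655 + 391649)) = 1/(-420 + 42994) = 1/42574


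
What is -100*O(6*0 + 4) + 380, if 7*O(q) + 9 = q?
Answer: 3160/7 ≈ 451.43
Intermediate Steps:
O(q) = -9/7 + q/7
-100*O(6*0 + 4) + 380 = -100*(-9/7 + (6*0 + 4)/7) + 380 = -100*(-9/7 + (0 + 4)/7) + 380 = -100*(-9/7 + (1/7)*4) + 380 = -100*(-9/7 + 4/7) + 380 = -100*(-5/7) + 380 = 500/7 + 380 = 3160/7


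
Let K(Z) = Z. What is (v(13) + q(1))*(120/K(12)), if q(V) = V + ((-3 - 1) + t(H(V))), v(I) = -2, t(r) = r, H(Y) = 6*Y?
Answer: 10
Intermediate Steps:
q(V) = -4 + 7*V (q(V) = V + ((-3 - 1) + 6*V) = V + (-4 + 6*V) = -4 + 7*V)
(v(13) + q(1))*(120/K(12)) = (-2 + (-4 + 7*1))*(120/12) = (-2 + (-4 + 7))*(120*(1/12)) = (-2 + 3)*10 = 1*10 = 10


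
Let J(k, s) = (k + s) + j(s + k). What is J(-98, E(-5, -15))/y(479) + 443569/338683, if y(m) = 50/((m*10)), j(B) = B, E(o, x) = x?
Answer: -36661571637/1693415 ≈ -21650.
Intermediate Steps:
J(k, s) = 2*k + 2*s (J(k, s) = (k + s) + (s + k) = (k + s) + (k + s) = 2*k + 2*s)
y(m) = 5/m (y(m) = 50/((10*m)) = 50*(1/(10*m)) = 5/m)
J(-98, E(-5, -15))/y(479) + 443569/338683 = (2*(-98) + 2*(-15))/((5/479)) + 443569/338683 = (-196 - 30)/((5*(1/479))) + 443569*(1/338683) = -226/5/479 + 443569/338683 = -226*479/5 + 443569/338683 = -108254/5 + 443569/338683 = -36661571637/1693415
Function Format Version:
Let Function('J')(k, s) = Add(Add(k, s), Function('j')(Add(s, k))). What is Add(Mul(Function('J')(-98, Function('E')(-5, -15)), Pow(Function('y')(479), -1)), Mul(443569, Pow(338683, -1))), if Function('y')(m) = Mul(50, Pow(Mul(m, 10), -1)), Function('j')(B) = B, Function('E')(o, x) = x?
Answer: Rational(-36661571637, 1693415) ≈ -21650.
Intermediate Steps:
Function('J')(k, s) = Add(Mul(2, k), Mul(2, s)) (Function('J')(k, s) = Add(Add(k, s), Add(s, k)) = Add(Add(k, s), Add(k, s)) = Add(Mul(2, k), Mul(2, s)))
Function('y')(m) = Mul(5, Pow(m, -1)) (Function('y')(m) = Mul(50, Pow(Mul(10, m), -1)) = Mul(50, Mul(Rational(1, 10), Pow(m, -1))) = Mul(5, Pow(m, -1)))
Add(Mul(Function('J')(-98, Function('E')(-5, -15)), Pow(Function('y')(479), -1)), Mul(443569, Pow(338683, -1))) = Add(Mul(Add(Mul(2, -98), Mul(2, -15)), Pow(Mul(5, Pow(479, -1)), -1)), Mul(443569, Pow(338683, -1))) = Add(Mul(Add(-196, -30), Pow(Mul(5, Rational(1, 479)), -1)), Mul(443569, Rational(1, 338683))) = Add(Mul(-226, Pow(Rational(5, 479), -1)), Rational(443569, 338683)) = Add(Mul(-226, Rational(479, 5)), Rational(443569, 338683)) = Add(Rational(-108254, 5), Rational(443569, 338683)) = Rational(-36661571637, 1693415)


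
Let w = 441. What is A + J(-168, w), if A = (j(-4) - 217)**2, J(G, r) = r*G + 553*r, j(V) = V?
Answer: 218626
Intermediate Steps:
J(G, r) = 553*r + G*r (J(G, r) = G*r + 553*r = 553*r + G*r)
A = 48841 (A = (-4 - 217)**2 = (-221)**2 = 48841)
A + J(-168, w) = 48841 + 441*(553 - 168) = 48841 + 441*385 = 48841 + 169785 = 218626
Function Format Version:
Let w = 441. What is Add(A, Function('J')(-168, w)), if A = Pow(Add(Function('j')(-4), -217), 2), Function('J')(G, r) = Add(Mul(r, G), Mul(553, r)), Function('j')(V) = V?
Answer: 218626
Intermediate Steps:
Function('J')(G, r) = Add(Mul(553, r), Mul(G, r)) (Function('J')(G, r) = Add(Mul(G, r), Mul(553, r)) = Add(Mul(553, r), Mul(G, r)))
A = 48841 (A = Pow(Add(-4, -217), 2) = Pow(-221, 2) = 48841)
Add(A, Function('J')(-168, w)) = Add(48841, Mul(441, Add(553, -168))) = Add(48841, Mul(441, 385)) = Add(48841, 169785) = 218626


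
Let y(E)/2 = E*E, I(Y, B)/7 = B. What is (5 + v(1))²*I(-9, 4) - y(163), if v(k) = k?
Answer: -52130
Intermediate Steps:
I(Y, B) = 7*B
y(E) = 2*E² (y(E) = 2*(E*E) = 2*E²)
(5 + v(1))²*I(-9, 4) - y(163) = (5 + 1)²*(7*4) - 2*163² = 6²*28 - 2*26569 = 36*28 - 1*53138 = 1008 - 53138 = -52130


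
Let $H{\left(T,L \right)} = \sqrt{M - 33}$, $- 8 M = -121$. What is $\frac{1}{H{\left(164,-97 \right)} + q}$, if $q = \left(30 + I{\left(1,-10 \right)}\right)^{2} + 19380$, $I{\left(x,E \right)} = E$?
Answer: $\frac{158240}{3129987343} - \frac{2 i \sqrt{286}}{3129987343} \approx 5.0556 \cdot 10^{-5} - 1.0806 \cdot 10^{-8} i$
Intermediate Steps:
$M = \frac{121}{8}$ ($M = \left(- \frac{1}{8}\right) \left(-121\right) = \frac{121}{8} \approx 15.125$)
$q = 19780$ ($q = \left(30 - 10\right)^{2} + 19380 = 20^{2} + 19380 = 400 + 19380 = 19780$)
$H{\left(T,L \right)} = \frac{i \sqrt{286}}{4}$ ($H{\left(T,L \right)} = \sqrt{\frac{121}{8} - 33} = \sqrt{- \frac{143}{8}} = \frac{i \sqrt{286}}{4}$)
$\frac{1}{H{\left(164,-97 \right)} + q} = \frac{1}{\frac{i \sqrt{286}}{4} + 19780} = \frac{1}{19780 + \frac{i \sqrt{286}}{4}}$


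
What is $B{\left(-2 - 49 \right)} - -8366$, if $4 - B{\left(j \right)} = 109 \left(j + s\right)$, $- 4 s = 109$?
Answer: $\frac{67597}{4} \approx 16899.0$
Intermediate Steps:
$s = - \frac{109}{4}$ ($s = \left(- \frac{1}{4}\right) 109 = - \frac{109}{4} \approx -27.25$)
$B{\left(j \right)} = \frac{11897}{4} - 109 j$ ($B{\left(j \right)} = 4 - 109 \left(j - \frac{109}{4}\right) = 4 - 109 \left(- \frac{109}{4} + j\right) = 4 - \left(- \frac{11881}{4} + 109 j\right) = \frac{11897}{4} - 109 j$)
$B{\left(-2 - 49 \right)} - -8366 = \left(\frac{11897}{4} - 109 \left(-2 - 49\right)\right) - -8366 = \left(\frac{11897}{4} - 109 \left(-2 - 49\right)\right) + 8366 = \left(\frac{11897}{4} - -5559\right) + 8366 = \left(\frac{11897}{4} + 5559\right) + 8366 = \frac{34133}{4} + 8366 = \frac{67597}{4}$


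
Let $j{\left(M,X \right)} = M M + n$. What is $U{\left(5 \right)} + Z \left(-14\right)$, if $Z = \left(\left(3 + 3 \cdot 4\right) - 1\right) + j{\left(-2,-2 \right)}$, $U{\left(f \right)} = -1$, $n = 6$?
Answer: $-337$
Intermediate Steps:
$j{\left(M,X \right)} = 6 + M^{2}$ ($j{\left(M,X \right)} = M M + 6 = M^{2} + 6 = 6 + M^{2}$)
$Z = 24$ ($Z = \left(\left(3 + 3 \cdot 4\right) - 1\right) + \left(6 + \left(-2\right)^{2}\right) = \left(\left(3 + 12\right) - 1\right) + \left(6 + 4\right) = \left(15 - 1\right) + 10 = 14 + 10 = 24$)
$U{\left(5 \right)} + Z \left(-14\right) = -1 + 24 \left(-14\right) = -1 - 336 = -337$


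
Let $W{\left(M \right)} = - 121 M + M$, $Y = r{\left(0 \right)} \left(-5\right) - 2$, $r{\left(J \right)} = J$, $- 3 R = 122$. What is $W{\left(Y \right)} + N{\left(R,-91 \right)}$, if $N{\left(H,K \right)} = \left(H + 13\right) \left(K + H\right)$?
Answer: $\frac{34945}{9} \approx 3882.8$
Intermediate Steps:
$R = - \frac{122}{3}$ ($R = \left(- \frac{1}{3}\right) 122 = - \frac{122}{3} \approx -40.667$)
$N{\left(H,K \right)} = \left(13 + H\right) \left(H + K\right)$
$Y = -2$ ($Y = 0 \left(-5\right) - 2 = 0 - 2 = -2$)
$W{\left(M \right)} = - 120 M$
$W{\left(Y \right)} + N{\left(R,-91 \right)} = \left(-120\right) \left(-2\right) + \left(\left(- \frac{122}{3}\right)^{2} + 13 \left(- \frac{122}{3}\right) + 13 \left(-91\right) - - \frac{11102}{3}\right) = 240 + \left(\frac{14884}{9} - \frac{1586}{3} - 1183 + \frac{11102}{3}\right) = 240 + \frac{32785}{9} = \frac{34945}{9}$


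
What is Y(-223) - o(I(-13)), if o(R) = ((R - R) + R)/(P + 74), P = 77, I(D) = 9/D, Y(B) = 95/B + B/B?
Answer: 253271/437749 ≈ 0.57858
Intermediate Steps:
Y(B) = 1 + 95/B (Y(B) = 95/B + 1 = 1 + 95/B)
o(R) = R/151 (o(R) = ((R - R) + R)/(77 + 74) = (0 + R)/151 = R*(1/151) = R/151)
Y(-223) - o(I(-13)) = (95 - 223)/(-223) - 9/(-13)/151 = -1/223*(-128) - 9*(-1/13)/151 = 128/223 - (-9)/(151*13) = 128/223 - 1*(-9/1963) = 128/223 + 9/1963 = 253271/437749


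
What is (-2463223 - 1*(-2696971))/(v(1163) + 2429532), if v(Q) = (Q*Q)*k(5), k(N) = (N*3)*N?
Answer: 77916/34624069 ≈ 0.0022503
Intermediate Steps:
k(N) = 3*N² (k(N) = (3*N)*N = 3*N²)
v(Q) = 75*Q² (v(Q) = (Q*Q)*(3*5²) = Q²*(3*25) = Q²*75 = 75*Q²)
(-2463223 - 1*(-2696971))/(v(1163) + 2429532) = (-2463223 - 1*(-2696971))/(75*1163² + 2429532) = (-2463223 + 2696971)/(75*1352569 + 2429532) = 233748/(101442675 + 2429532) = 233748/103872207 = 233748*(1/103872207) = 77916/34624069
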